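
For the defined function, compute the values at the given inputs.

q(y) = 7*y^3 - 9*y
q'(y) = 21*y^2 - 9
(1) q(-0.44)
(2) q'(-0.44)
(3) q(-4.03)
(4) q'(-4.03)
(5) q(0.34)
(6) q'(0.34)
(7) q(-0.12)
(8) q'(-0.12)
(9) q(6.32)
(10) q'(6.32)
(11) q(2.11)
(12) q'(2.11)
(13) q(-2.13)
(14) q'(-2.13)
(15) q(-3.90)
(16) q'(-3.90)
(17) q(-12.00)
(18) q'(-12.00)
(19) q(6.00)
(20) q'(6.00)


(1) = 3.36
(2) = -4.93
(3) = -421.89
(4) = 332.06
(5) = -2.78
(6) = -6.57
(7) = 1.07
(8) = -8.70
(9) = 1710.17
(10) = 829.79
(11) = 46.77
(12) = 84.49
(13) = -48.48
(14) = 86.27
(15) = -380.13
(16) = 310.41
(17) = -11988.00
(18) = 3015.00
(19) = 1458.00
(20) = 747.00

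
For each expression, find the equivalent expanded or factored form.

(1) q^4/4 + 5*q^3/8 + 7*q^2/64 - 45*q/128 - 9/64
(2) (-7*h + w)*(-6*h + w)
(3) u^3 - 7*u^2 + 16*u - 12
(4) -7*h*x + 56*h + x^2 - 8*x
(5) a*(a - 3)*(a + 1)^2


(1) = (q/4 + 1/2)*(q - 3/4)*(q + 1/2)*(q + 3/4)
(2) = 42*h^2 - 13*h*w + w^2
(3) = (u - 3)*(u - 2)^2
(4) = (-7*h + x)*(x - 8)
(5) = a^4 - a^3 - 5*a^2 - 3*a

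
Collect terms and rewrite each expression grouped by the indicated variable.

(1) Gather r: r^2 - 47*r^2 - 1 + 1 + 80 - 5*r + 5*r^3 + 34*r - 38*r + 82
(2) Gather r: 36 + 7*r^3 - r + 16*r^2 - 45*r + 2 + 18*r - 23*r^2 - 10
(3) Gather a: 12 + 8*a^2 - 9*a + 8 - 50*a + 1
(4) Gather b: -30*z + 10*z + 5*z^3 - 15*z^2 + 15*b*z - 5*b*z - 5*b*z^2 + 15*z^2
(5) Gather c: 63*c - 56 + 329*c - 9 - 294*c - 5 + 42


(1) = 5*r^3 - 46*r^2 - 9*r + 162
(2) = 7*r^3 - 7*r^2 - 28*r + 28
(3) = 8*a^2 - 59*a + 21
(4) = b*(-5*z^2 + 10*z) + 5*z^3 - 20*z
(5) = 98*c - 28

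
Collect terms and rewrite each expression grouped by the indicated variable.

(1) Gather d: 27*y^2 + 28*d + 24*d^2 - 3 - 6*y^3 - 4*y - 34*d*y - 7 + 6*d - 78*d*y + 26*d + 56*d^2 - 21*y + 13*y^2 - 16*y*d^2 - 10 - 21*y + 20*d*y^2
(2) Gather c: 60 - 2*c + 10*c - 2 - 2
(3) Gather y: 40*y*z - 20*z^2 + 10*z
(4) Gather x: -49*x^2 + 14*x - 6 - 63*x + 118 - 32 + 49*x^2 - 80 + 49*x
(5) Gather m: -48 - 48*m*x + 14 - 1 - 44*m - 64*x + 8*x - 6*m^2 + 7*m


(1) = d^2*(80 - 16*y) + d*(20*y^2 - 112*y + 60) - 6*y^3 + 40*y^2 - 46*y - 20
(2) = 8*c + 56
(3) = 40*y*z - 20*z^2 + 10*z
(4) = 0
(5) = -6*m^2 + m*(-48*x - 37) - 56*x - 35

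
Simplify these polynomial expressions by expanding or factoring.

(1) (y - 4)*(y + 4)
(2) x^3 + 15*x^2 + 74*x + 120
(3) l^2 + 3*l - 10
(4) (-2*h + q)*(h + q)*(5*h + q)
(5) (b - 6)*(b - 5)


(1) = y^2 - 16
(2) = (x + 4)*(x + 5)*(x + 6)
(3) = (l - 2)*(l + 5)
(4) = -10*h^3 - 7*h^2*q + 4*h*q^2 + q^3
(5) = b^2 - 11*b + 30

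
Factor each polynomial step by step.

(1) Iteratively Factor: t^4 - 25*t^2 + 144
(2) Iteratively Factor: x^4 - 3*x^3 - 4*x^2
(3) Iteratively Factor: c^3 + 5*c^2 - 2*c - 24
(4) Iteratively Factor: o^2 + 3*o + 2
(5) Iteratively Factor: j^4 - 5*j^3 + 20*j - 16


(1) = (t - 4)*(t^3 + 4*t^2 - 9*t - 36) = (t - 4)*(t - 3)*(t^2 + 7*t + 12) = (t - 4)*(t - 3)*(t + 4)*(t + 3)
(2) = (x)*(x^3 - 3*x^2 - 4*x) = x*(x - 4)*(x^2 + x) = x*(x - 4)*(x + 1)*(x)
(3) = (c - 2)*(c^2 + 7*c + 12) = (c - 2)*(c + 3)*(c + 4)
(4) = (o + 1)*(o + 2)
(5) = (j - 4)*(j^3 - j^2 - 4*j + 4) = (j - 4)*(j - 2)*(j^2 + j - 2) = (j - 4)*(j - 2)*(j - 1)*(j + 2)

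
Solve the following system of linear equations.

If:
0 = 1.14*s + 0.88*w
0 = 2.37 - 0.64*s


Then:
s = 3.70
w = -4.80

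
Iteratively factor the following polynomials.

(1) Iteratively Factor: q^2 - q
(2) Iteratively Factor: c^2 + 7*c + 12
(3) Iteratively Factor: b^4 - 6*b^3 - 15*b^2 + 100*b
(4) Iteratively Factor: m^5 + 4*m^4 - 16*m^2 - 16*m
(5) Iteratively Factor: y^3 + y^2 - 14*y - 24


(1) = (q)*(q - 1)
(2) = (c + 3)*(c + 4)
(3) = (b)*(b^3 - 6*b^2 - 15*b + 100) = b*(b - 5)*(b^2 - b - 20) = b*(b - 5)^2*(b + 4)
(4) = (m - 2)*(m^4 + 6*m^3 + 12*m^2 + 8*m) = m*(m - 2)*(m^3 + 6*m^2 + 12*m + 8) = m*(m - 2)*(m + 2)*(m^2 + 4*m + 4) = m*(m - 2)*(m + 2)^2*(m + 2)
(5) = (y + 2)*(y^2 - y - 12) = (y + 2)*(y + 3)*(y - 4)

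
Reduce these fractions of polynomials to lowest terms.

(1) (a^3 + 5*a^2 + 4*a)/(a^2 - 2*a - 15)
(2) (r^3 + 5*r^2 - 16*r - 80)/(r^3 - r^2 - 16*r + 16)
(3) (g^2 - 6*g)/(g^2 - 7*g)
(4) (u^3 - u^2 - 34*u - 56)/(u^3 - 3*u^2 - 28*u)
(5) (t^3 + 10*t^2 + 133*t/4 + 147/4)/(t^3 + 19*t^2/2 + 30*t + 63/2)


(1) = (a^3 + 5*a^2 + 4*a)/(a^2 - 2*a - 15)
(2) = (r + 5)/(r - 1)
(3) = (g - 6)/(g - 7)
(4) = (u + 2)/u
(5) = (2*t + 7)/(2*t + 6)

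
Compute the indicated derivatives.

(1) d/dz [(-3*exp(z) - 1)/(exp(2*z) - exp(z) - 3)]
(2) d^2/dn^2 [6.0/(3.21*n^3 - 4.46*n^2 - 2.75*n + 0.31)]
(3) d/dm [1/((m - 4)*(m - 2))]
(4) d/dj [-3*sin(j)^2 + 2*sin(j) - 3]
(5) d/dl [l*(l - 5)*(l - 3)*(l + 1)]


(1) = ((2*exp(z) - 1)*(3*exp(z) + 1) - 3*exp(2*z) + 3*exp(z) + 9)*exp(z)/(-exp(2*z) + exp(z) + 3)^2
(2) = ((53.52 - 115.56*n)*(3.21*n^3 - 4.46*n^2 - 2.75*n + 0.31) + 6.0*(-19.26*n^2 + 17.84*n + 5.5)*(-9.63*n^2 + 8.92*n + 2.75))/(3.21*n^3 - 4.46*n^2 - 2.75*n + 0.31)^3
(3) = 2*(3 - m)/(m^4 - 12*m^3 + 52*m^2 - 96*m + 64)
(4) = 2*(1 - 3*sin(j))*cos(j)
(5) = 4*l^3 - 21*l^2 + 14*l + 15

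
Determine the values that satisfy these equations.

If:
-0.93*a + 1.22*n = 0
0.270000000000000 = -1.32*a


Then:
a = -0.20
n = -0.16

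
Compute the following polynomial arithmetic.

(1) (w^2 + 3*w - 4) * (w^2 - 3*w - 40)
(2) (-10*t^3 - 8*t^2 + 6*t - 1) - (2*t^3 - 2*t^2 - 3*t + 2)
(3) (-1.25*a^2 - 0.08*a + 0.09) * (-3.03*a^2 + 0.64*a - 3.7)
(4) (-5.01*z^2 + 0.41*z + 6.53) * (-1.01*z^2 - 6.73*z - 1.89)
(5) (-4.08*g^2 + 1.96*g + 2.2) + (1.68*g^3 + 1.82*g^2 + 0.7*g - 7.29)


(1) = w^4 - 53*w^2 - 108*w + 160
(2) = -12*t^3 - 6*t^2 + 9*t - 3
(3) = 3.7875*a^4 - 0.5576*a^3 + 4.3011*a^2 + 0.3536*a - 0.333
(4) = 5.0601*z^4 + 33.3032*z^3 + 0.1143*z^2 - 44.7218*z - 12.3417
(5) = 1.68*g^3 - 2.26*g^2 + 2.66*g - 5.09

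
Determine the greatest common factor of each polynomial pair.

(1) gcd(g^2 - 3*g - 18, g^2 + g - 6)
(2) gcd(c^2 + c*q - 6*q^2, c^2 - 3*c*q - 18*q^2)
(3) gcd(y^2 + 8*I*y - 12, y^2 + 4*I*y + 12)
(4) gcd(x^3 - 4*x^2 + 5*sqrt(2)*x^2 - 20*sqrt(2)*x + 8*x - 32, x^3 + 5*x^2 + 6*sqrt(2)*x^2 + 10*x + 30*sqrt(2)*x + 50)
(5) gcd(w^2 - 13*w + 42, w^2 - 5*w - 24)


(1) = g + 3
(2) = c + 3*q
(3) = y + 6*I
(4) = gcd((x - 4)*(x + sqrt(2))*(x + 4*sqrt(2)), (x + 5)*(x + sqrt(2))*(x + 5*sqrt(2))) = x + sqrt(2)
(5) = gcd((w - 7)*(w - 6), (w - 8)*(w + 3)) = 1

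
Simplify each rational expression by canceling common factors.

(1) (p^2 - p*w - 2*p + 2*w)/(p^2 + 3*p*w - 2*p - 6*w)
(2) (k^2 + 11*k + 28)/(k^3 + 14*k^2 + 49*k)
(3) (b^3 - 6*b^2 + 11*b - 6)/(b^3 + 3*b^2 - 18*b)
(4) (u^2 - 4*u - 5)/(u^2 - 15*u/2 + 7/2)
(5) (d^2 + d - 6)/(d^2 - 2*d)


(1) = (p - w)/(p + 3*w)
(2) = (k + 4)/(k^2 + 7*k)
(3) = (b^2 - 3*b + 2)/(b^2 + 6*b)
(4) = (2*u^2 - 8*u - 10)/(2*u^2 - 15*u + 7)
(5) = (d + 3)/d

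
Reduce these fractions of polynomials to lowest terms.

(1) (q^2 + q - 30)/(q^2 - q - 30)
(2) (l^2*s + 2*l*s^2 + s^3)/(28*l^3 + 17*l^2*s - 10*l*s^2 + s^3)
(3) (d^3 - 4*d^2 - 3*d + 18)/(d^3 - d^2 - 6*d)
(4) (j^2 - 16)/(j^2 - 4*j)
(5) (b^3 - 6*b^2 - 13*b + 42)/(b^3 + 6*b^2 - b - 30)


(1) = (q^2 + q - 30)/(q^2 - q - 30)
(2) = (l*s + s^2)/(28*l^2 - 11*l*s + s^2)
(3) = (d - 3)/d
(4) = (j + 4)/j
(5) = (b - 7)/(b + 5)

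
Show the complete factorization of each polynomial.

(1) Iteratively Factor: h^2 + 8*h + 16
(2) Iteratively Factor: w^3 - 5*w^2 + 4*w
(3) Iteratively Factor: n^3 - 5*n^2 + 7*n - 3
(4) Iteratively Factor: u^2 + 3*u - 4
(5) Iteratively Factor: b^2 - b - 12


(1) = (h + 4)*(h + 4)
(2) = (w)*(w^2 - 5*w + 4) = w*(w - 4)*(w - 1)
(3) = (n - 3)*(n^2 - 2*n + 1) = (n - 3)*(n - 1)*(n - 1)
(4) = (u + 4)*(u - 1)
(5) = (b - 4)*(b + 3)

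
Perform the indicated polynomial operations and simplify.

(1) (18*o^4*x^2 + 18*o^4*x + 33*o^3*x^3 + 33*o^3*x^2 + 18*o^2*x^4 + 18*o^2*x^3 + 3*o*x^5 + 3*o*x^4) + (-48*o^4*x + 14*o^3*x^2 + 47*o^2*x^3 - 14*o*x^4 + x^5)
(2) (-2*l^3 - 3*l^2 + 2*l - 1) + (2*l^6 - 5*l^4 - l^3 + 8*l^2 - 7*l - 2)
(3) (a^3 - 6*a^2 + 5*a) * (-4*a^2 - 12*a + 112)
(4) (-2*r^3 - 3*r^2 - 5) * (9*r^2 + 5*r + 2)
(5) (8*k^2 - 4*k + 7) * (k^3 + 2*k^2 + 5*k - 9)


(1) = 18*o^4*x^2 - 30*o^4*x + 33*o^3*x^3 + 47*o^3*x^2 + 18*o^2*x^4 + 65*o^2*x^3 + 3*o*x^5 - 11*o*x^4 + x^5
(2) = 2*l^6 - 5*l^4 - 3*l^3 + 5*l^2 - 5*l - 3
(3) = -4*a^5 + 12*a^4 + 164*a^3 - 732*a^2 + 560*a
(4) = -18*r^5 - 37*r^4 - 19*r^3 - 51*r^2 - 25*r - 10
(5) = 8*k^5 + 12*k^4 + 39*k^3 - 78*k^2 + 71*k - 63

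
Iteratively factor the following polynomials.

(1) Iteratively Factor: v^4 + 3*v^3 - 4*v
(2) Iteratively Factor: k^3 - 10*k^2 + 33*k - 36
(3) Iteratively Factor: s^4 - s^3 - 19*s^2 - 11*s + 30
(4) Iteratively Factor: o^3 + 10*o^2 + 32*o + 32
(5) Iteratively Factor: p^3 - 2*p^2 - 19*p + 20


(1) = (v + 2)*(v^3 + v^2 - 2*v) = (v + 2)^2*(v^2 - v) = (v - 1)*(v + 2)^2*(v)
(2) = (k - 3)*(k^2 - 7*k + 12) = (k - 3)^2*(k - 4)
(3) = (s + 2)*(s^3 - 3*s^2 - 13*s + 15) = (s - 5)*(s + 2)*(s^2 + 2*s - 3) = (s - 5)*(s - 1)*(s + 2)*(s + 3)
(4) = (o + 2)*(o^2 + 8*o + 16) = (o + 2)*(o + 4)*(o + 4)
(5) = (p + 4)*(p^2 - 6*p + 5) = (p - 5)*(p + 4)*(p - 1)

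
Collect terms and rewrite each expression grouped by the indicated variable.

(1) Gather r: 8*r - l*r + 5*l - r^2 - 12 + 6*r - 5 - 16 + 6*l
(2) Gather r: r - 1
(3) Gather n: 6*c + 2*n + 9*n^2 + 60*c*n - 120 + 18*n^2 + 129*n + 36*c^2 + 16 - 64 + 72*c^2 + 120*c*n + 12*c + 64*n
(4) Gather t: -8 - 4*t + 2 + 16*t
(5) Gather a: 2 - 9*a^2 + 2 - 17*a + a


(1) = 11*l - r^2 + r*(14 - l) - 33
(2) = r - 1
(3) = 108*c^2 + 18*c + 27*n^2 + n*(180*c + 195) - 168
(4) = 12*t - 6
(5) = -9*a^2 - 16*a + 4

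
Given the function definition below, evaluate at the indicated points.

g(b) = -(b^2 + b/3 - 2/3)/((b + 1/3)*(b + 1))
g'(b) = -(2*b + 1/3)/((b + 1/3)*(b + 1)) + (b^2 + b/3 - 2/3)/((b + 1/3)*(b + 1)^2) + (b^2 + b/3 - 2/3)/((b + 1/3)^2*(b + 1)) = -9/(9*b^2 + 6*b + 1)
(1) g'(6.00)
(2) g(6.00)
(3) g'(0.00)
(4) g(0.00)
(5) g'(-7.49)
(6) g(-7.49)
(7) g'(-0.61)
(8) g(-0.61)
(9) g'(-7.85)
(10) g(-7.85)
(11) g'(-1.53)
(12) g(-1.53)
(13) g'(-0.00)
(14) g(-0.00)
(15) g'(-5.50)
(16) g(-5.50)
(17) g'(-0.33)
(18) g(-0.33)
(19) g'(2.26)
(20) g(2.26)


(1) = -0.02
(2) = -0.84
(3) = -9.00
(4) = 2.00
(5) = -0.02
(6) = -1.14
(7) = -13.06
(8) = -4.61
(9) = -0.02
(10) = -1.13
(11) = -0.70
(12) = -1.84
(13) = -9.00
(14) = 2.00
(15) = -0.04
(16) = -1.19
(17) = -90000.00
(18) = 299.00
(19) = -0.15
(20) = -0.61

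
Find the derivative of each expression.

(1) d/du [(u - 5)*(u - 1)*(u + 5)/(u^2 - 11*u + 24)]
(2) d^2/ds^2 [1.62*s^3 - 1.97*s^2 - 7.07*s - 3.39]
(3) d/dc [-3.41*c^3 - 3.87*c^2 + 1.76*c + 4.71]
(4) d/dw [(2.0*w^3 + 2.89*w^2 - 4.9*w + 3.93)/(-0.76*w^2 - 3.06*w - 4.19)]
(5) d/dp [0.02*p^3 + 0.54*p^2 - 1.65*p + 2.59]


(1) = (u^4 - 22*u^3 + 108*u^2 - 98*u - 325)/(u^4 - 22*u^3 + 169*u^2 - 528*u + 576)
(2) = 9.72*s - 3.94
(3) = -10.23*c^2 - 7.74*c + 1.76
(4) = (-1.52*w^4 - 12.24*w^3 - 37.7074*w^2 - 18.2446*w + 32.5568)/(0.5776*w^4 + 4.6512*w^3 + 15.7324*w^2 + 25.6428*w + 17.5561)
(5) = 0.06*p^2 + 1.08*p - 1.65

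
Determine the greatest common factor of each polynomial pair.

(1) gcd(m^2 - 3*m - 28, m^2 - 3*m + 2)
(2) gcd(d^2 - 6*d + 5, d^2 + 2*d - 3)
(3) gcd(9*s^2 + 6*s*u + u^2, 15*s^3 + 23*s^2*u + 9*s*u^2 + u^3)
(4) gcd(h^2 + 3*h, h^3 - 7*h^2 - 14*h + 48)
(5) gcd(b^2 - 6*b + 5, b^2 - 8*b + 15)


(1) = gcd((m - 7)*(m + 4), (m - 2)*(m - 1)) = 1
(2) = d - 1
(3) = 3*s + u
(4) = gcd(h*(h + 3), (h - 8)*(h - 2)*(h + 3)) = h + 3
(5) = gcd((b - 5)*(b - 1), (b - 5)*(b - 3)) = b - 5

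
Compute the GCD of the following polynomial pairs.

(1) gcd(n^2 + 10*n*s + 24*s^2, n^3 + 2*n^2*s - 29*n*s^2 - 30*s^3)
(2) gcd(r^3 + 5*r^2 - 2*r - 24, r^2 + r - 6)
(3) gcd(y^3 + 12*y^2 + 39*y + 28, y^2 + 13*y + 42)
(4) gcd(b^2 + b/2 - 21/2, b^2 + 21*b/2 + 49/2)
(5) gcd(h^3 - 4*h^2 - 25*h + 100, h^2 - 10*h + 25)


(1) = n + 6*s
(2) = r^2 + r - 6
(3) = gcd((y + 1)*(y + 4)*(y + 7), (y + 6)*(y + 7)) = y + 7
(4) = gcd((b - 3)*(b + 7/2), (b + 7/2)*(b + 7)) = b + 7/2
(5) = h - 5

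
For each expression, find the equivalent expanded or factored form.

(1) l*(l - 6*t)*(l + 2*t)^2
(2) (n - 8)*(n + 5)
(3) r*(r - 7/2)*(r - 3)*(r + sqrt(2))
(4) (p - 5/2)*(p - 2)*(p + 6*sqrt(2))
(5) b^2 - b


(1) = l^4 - 2*l^3*t - 20*l^2*t^2 - 24*l*t^3
(2) = n^2 - 3*n - 40
(3) = r^4 - 13*r^3/2 + sqrt(2)*r^3 - 13*sqrt(2)*r^2/2 + 21*r^2/2 + 21*sqrt(2)*r/2
(4) = p^3 - 9*p^2/2 + 6*sqrt(2)*p^2 - 27*sqrt(2)*p + 5*p + 30*sqrt(2)
(5) = b*(b - 1)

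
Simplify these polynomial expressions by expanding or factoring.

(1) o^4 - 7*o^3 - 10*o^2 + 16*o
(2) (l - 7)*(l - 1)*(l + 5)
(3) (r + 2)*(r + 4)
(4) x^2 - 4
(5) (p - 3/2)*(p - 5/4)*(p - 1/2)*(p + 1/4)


(1) = o*(o - 8)*(o - 1)*(o + 2)
(2) = l^3 - 3*l^2 - 33*l + 35
(3) = r^2 + 6*r + 8
(4) = (x - 2)*(x + 2)
(5) = p^4 - 3*p^3 + 39*p^2/16 - p/8 - 15/64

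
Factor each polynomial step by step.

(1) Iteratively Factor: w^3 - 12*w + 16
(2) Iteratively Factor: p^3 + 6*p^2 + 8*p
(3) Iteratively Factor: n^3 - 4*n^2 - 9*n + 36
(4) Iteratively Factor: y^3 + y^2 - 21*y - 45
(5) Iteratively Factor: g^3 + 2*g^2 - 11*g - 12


(1) = (w - 2)*(w^2 + 2*w - 8) = (w - 2)^2*(w + 4)
(2) = (p)*(p^2 + 6*p + 8) = p*(p + 4)*(p + 2)
(3) = (n - 3)*(n^2 - n - 12) = (n - 4)*(n - 3)*(n + 3)
(4) = (y + 3)*(y^2 - 2*y - 15) = (y + 3)^2*(y - 5)
(5) = (g - 3)*(g^2 + 5*g + 4) = (g - 3)*(g + 1)*(g + 4)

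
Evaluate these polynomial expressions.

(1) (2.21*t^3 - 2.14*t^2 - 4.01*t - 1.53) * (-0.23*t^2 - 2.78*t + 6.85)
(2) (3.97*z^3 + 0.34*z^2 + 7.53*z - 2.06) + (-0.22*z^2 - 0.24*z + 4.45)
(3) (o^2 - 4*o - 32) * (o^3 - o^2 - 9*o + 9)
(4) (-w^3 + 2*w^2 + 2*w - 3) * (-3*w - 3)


(1) = -0.5083*t^5 - 5.6516*t^4 + 22.01*t^3 - 3.1593*t^2 - 23.2151*t - 10.4805
(2) = 3.97*z^3 + 0.12*z^2 + 7.29*z + 2.39
(3) = o^5 - 5*o^4 - 37*o^3 + 77*o^2 + 252*o - 288
(4) = 3*w^4 - 3*w^3 - 12*w^2 + 3*w + 9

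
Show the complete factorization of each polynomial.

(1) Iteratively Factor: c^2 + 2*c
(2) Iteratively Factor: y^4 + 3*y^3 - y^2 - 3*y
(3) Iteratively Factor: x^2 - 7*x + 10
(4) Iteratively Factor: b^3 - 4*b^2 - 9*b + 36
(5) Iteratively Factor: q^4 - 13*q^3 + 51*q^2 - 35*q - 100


(1) = (c + 2)*(c)
(2) = (y + 1)*(y^3 + 2*y^2 - 3*y) = (y + 1)*(y + 3)*(y^2 - y) = y*(y + 1)*(y + 3)*(y - 1)
(3) = (x - 5)*(x - 2)
(4) = (b - 4)*(b^2 - 9) = (b - 4)*(b - 3)*(b + 3)
(5) = (q - 5)*(q^3 - 8*q^2 + 11*q + 20) = (q - 5)*(q - 4)*(q^2 - 4*q - 5) = (q - 5)^2*(q - 4)*(q + 1)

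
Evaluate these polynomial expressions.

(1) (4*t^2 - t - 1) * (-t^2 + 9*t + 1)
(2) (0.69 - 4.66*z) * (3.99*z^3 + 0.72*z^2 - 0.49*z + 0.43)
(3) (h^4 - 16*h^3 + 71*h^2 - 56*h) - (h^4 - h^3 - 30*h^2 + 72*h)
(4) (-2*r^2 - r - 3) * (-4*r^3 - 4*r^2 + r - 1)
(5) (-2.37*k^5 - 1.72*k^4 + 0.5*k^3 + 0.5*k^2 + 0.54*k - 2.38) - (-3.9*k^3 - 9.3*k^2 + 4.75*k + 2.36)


(1) = -4*t^4 + 37*t^3 - 4*t^2 - 10*t - 1
(2) = -18.5934*z^4 - 0.6021*z^3 + 2.7802*z^2 - 2.3419*z + 0.2967
(3) = -15*h^3 + 101*h^2 - 128*h
(4) = 8*r^5 + 12*r^4 + 14*r^3 + 13*r^2 - 2*r + 3
(5) = -2.37*k^5 - 1.72*k^4 + 4.4*k^3 + 9.8*k^2 - 4.21*k - 4.74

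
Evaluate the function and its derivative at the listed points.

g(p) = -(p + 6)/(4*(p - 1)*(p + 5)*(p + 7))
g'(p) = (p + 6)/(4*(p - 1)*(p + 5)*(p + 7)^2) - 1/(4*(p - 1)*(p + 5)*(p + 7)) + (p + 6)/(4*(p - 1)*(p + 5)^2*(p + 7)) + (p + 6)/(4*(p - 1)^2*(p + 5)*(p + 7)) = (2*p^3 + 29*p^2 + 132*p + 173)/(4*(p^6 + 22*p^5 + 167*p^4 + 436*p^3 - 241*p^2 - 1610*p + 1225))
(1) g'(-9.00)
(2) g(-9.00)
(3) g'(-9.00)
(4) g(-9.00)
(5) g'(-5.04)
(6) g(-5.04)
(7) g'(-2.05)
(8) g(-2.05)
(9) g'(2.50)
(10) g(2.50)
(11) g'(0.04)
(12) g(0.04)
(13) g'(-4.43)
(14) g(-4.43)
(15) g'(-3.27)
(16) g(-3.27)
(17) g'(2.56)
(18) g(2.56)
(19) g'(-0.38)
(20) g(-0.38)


(1) = -0.00
(2) = -0.01
(3) = -0.00
(4) = -0.01
(5) = -13.02
(6) = -0.51
(7) = 0.00
(8) = 0.02
(9) = 0.02
(10) = -0.02
(11) = 0.04
(12) = 0.04
(13) = -0.07
(14) = 0.05
(15) = -0.01
(16) = 0.02
(17) = 0.01
(18) = -0.02
(19) = 0.02
(20) = 0.03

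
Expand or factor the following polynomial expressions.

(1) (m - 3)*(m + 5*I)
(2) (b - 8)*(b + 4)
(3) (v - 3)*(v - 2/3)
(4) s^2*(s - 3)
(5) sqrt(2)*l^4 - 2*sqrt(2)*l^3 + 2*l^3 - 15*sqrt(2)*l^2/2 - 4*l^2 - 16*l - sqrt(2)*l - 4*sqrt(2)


(1) = m^2 - 3*m + 5*I*m - 15*I
(2) = b^2 - 4*b - 32
(3) = v^2 - 11*v/3 + 2
(4) = s^3 - 3*s^2
(5) = (l - 4)*(l + 2)*(l + sqrt(2)/2)*(sqrt(2)*l + 1)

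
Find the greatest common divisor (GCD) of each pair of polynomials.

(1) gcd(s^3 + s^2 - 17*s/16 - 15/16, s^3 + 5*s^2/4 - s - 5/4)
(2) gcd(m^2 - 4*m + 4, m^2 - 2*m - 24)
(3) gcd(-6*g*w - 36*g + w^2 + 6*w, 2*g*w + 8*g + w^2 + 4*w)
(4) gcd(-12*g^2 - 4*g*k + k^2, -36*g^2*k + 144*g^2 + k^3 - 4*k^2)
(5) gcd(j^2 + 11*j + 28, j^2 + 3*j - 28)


(1) = s^2 + s/4 - 5/4
(2) = gcd((m - 2)^2, (m - 6)*(m + 4)) = 1
(3) = gcd((-6*g + w)*(w + 6), (2*g + w)*(w + 4)) = 1
(4) = gcd((-6*g + k)*(2*g + k), (-6*g + k)*(6*g + k)*(k - 4)) = 6*g - k
(5) = j + 7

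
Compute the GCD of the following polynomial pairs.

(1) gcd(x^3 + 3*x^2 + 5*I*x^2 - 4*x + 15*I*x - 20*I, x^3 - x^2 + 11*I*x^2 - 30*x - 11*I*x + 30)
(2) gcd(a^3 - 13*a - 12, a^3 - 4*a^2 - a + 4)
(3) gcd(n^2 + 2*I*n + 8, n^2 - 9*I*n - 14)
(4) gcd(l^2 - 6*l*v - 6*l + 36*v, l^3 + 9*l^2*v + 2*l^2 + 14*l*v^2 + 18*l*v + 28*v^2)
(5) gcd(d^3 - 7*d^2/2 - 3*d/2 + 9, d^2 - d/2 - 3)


(1) = gcd((x - 1)*(x + 4)*(x + 5*I), (x - 1)*(x + 5*I)*(x + 6*I)) = x^2 + x*(-1 + 5*I) - 5*I
(2) = a^2 - 3*a - 4
(3) = n - 2*I
(4) = 1
(5) = d^2 - d/2 - 3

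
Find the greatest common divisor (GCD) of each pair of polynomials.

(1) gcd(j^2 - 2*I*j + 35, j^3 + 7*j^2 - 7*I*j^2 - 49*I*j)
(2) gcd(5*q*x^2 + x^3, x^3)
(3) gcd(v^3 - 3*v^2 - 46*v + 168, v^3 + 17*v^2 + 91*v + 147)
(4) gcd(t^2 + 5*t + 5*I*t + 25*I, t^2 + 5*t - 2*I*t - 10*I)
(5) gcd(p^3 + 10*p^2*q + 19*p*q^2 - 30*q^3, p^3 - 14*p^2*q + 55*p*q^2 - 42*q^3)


(1) = j - 7*I
(2) = gcd(x^2*(5*q + x), x^3) = x^2
(3) = gcd((v - 6)*(v - 4)*(v + 7), (v + 3)*(v + 7)^2) = v + 7
(4) = gcd((t + 5)*(t + 5*I), (t + 5)*(t - 2*I)) = t + 5
(5) = p - q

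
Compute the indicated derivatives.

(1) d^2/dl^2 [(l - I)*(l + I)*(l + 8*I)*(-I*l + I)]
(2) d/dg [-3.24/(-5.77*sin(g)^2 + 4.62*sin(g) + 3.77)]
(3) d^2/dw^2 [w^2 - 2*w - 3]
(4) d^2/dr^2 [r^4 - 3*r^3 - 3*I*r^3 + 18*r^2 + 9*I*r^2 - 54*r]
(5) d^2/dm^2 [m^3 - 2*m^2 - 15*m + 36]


(1) = -12*I*l^2 + 6*l*(8 + I) - 16 - 2*I
(2) = (14.9688 - 37.3896*sin(g))*cos(g)/(-5.77*sin(g)^2 + 4.62*sin(g) + 3.77)^2
(3) = 2
(4) = 12*r^2 + 18*r*(-1 - I) + 36 + 18*I
(5) = 6*m - 4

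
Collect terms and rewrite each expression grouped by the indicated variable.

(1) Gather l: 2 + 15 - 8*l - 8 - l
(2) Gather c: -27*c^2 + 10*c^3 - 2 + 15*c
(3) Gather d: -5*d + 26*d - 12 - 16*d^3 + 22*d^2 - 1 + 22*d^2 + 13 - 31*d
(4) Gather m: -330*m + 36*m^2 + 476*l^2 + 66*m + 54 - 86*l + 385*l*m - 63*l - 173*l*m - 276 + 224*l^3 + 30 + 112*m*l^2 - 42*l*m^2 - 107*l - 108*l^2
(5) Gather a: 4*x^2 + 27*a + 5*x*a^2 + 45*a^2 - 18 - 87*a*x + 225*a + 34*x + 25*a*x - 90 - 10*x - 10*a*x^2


(1) = 9 - 9*l
(2) = 10*c^3 - 27*c^2 + 15*c - 2
(3) = -16*d^3 + 44*d^2 - 10*d
(4) = 224*l^3 + 368*l^2 - 256*l + m^2*(36 - 42*l) + m*(112*l^2 + 212*l - 264) - 192
(5) = a^2*(5*x + 45) + a*(-10*x^2 - 62*x + 252) + 4*x^2 + 24*x - 108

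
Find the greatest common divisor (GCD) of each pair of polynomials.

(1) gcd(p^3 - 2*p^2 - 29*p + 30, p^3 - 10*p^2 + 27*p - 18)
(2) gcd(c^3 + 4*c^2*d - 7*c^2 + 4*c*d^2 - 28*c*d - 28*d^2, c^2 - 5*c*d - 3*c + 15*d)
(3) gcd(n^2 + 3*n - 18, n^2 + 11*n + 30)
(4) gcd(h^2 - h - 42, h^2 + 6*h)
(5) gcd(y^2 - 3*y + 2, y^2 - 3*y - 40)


(1) = p^2 - 7*p + 6
(2) = 1
(3) = gcd((n - 3)*(n + 6), (n + 5)*(n + 6)) = n + 6
(4) = h + 6
(5) = 1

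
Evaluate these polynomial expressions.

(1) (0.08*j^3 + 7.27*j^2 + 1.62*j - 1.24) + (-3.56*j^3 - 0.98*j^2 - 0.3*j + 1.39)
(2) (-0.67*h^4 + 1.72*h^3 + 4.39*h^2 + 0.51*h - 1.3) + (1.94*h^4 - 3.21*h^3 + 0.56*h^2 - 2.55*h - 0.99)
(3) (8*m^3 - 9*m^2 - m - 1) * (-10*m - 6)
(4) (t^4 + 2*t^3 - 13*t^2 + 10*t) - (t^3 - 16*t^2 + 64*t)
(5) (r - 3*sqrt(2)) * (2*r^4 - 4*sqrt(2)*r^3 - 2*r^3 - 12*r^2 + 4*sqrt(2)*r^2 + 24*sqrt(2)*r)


(1) = -3.48*j^3 + 6.29*j^2 + 1.32*j + 0.15
(2) = 1.27*h^4 - 1.49*h^3 + 4.95*h^2 - 2.04*h - 2.29
(3) = -80*m^4 + 42*m^3 + 64*m^2 + 16*m + 6
(4) = t^4 + t^3 + 3*t^2 - 54*t
(5) = 2*r^5 - 10*sqrt(2)*r^4 - 2*r^4 + 12*r^3 + 10*sqrt(2)*r^3 - 24*r^2 + 60*sqrt(2)*r^2 - 144*r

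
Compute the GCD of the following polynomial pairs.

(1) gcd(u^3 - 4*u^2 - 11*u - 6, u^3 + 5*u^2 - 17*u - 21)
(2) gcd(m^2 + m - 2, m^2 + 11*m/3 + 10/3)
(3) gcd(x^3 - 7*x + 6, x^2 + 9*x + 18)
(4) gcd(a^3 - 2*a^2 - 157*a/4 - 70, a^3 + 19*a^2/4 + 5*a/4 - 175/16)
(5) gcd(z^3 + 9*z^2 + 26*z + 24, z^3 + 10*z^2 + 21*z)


(1) = gcd((u - 6)*(u + 1)^2, (u - 3)*(u + 1)*(u + 7)) = u + 1
(2) = gcd((m - 1)*(m + 2), (m + 5/3)*(m + 2)) = m + 2
(3) = x + 3
(4) = gcd((a - 8)*(a + 5/2)*(a + 7/2), (a - 5/4)*(a + 5/2)*(a + 7/2)) = a^2 + 6*a + 35/4
(5) = gcd((z + 2)*(z + 3)*(z + 4), z*(z + 3)*(z + 7)) = z + 3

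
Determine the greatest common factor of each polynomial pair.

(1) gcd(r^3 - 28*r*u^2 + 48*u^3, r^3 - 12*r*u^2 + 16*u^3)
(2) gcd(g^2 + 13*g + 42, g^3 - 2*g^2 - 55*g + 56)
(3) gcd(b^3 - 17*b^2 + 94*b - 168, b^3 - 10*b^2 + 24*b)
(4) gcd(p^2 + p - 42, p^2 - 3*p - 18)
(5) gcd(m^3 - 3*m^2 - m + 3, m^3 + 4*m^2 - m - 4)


(1) = gcd((r - 4*u)*(r - 2*u)*(r + 6*u), (r - 2*u)^2*(r + 4*u)) = r - 2*u
(2) = g + 7
(3) = gcd((b - 7)*(b - 6)*(b - 4), b*(b - 6)*(b - 4)) = b^2 - 10*b + 24
(4) = gcd((p - 6)*(p + 7), (p - 6)*(p + 3)) = p - 6
(5) = m^2 - 1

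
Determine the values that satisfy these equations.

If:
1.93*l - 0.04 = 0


Then:
l = 0.02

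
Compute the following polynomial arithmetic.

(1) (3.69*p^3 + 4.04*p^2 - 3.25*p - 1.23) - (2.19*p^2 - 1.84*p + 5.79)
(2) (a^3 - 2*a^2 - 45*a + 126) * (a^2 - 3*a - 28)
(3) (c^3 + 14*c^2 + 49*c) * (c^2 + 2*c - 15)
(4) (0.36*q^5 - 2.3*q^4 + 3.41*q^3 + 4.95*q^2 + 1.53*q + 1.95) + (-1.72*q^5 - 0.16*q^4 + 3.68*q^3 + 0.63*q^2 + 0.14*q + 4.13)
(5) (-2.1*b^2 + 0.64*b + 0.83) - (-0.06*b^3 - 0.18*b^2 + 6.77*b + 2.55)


(1) = 3.69*p^3 + 1.85*p^2 - 1.41*p - 7.02
(2) = a^5 - 5*a^4 - 67*a^3 + 317*a^2 + 882*a - 3528
(3) = c^5 + 16*c^4 + 62*c^3 - 112*c^2 - 735*c
(4) = -1.36*q^5 - 2.46*q^4 + 7.09*q^3 + 5.58*q^2 + 1.67*q + 6.08
(5) = 0.06*b^3 - 1.92*b^2 - 6.13*b - 1.72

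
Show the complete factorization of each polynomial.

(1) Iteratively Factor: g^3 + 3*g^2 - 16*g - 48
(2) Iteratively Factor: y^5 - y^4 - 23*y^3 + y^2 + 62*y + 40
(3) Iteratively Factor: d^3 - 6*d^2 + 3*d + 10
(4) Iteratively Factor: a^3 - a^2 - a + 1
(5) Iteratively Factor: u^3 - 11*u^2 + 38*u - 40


(1) = (g + 3)*(g^2 - 16) = (g + 3)*(g + 4)*(g - 4)
(2) = (y - 2)*(y^4 + y^3 - 21*y^2 - 41*y - 20) = (y - 5)*(y - 2)*(y^3 + 6*y^2 + 9*y + 4) = (y - 5)*(y - 2)*(y + 4)*(y^2 + 2*y + 1) = (y - 5)*(y - 2)*(y + 1)*(y + 4)*(y + 1)
(3) = (d - 5)*(d^2 - d - 2) = (d - 5)*(d + 1)*(d - 2)
(4) = (a - 1)*(a^2 - 1) = (a - 1)*(a + 1)*(a - 1)
(5) = (u - 2)*(u^2 - 9*u + 20) = (u - 4)*(u - 2)*(u - 5)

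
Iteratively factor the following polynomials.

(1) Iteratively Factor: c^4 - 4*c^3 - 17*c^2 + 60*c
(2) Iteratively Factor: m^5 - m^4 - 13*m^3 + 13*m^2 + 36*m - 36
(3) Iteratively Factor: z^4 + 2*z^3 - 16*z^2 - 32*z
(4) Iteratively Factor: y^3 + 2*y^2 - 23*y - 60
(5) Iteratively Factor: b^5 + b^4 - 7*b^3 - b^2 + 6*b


(1) = (c - 5)*(c^3 + c^2 - 12*c) = c*(c - 5)*(c^2 + c - 12) = c*(c - 5)*(c - 3)*(c + 4)
(2) = (m + 3)*(m^4 - 4*m^3 - m^2 + 16*m - 12) = (m - 1)*(m + 3)*(m^3 - 3*m^2 - 4*m + 12) = (m - 3)*(m - 1)*(m + 3)*(m^2 - 4) = (m - 3)*(m - 1)*(m + 2)*(m + 3)*(m - 2)
(3) = (z + 4)*(z^3 - 2*z^2 - 8*z) = (z + 2)*(z + 4)*(z^2 - 4*z) = z*(z + 2)*(z + 4)*(z - 4)
(4) = (y - 5)*(y^2 + 7*y + 12) = (y - 5)*(y + 3)*(y + 4)
(5) = (b + 3)*(b^4 - 2*b^3 - b^2 + 2*b) = b*(b + 3)*(b^3 - 2*b^2 - b + 2) = b*(b - 1)*(b + 3)*(b^2 - b - 2) = b*(b - 1)*(b + 1)*(b + 3)*(b - 2)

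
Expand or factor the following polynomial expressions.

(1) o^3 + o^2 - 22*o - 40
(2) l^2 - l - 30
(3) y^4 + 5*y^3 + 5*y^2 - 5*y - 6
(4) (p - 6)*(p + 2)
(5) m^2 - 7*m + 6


(1) = (o - 5)*(o + 2)*(o + 4)
(2) = (l - 6)*(l + 5)
(3) = (y - 1)*(y + 1)*(y + 2)*(y + 3)
(4) = p^2 - 4*p - 12
(5) = (m - 6)*(m - 1)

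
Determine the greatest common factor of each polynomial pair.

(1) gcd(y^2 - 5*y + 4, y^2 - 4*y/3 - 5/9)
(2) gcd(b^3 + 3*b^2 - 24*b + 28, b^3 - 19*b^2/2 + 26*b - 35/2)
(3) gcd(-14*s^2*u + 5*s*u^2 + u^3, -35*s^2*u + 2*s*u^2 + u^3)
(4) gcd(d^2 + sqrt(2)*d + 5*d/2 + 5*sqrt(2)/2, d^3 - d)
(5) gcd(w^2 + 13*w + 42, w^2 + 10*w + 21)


(1) = gcd((y - 4)*(y - 1), (y - 5/3)*(y + 1/3)) = 1
(2) = gcd((b - 2)^2*(b + 7), (b - 5)*(b - 7/2)*(b - 1)) = 1
(3) = 7*s*u + u^2
(4) = gcd((d + 5/2)*(d + sqrt(2)), d*(d - 1)*(d + 1)) = 1
(5) = gcd((w + 6)*(w + 7), (w + 3)*(w + 7)) = w + 7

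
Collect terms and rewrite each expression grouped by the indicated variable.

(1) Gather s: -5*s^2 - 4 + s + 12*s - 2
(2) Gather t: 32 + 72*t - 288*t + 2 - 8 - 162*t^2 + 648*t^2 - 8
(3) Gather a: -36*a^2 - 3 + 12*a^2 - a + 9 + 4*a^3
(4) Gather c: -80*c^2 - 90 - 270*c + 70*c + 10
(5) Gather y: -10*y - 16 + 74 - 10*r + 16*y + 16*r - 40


(1) = -5*s^2 + 13*s - 6
(2) = 486*t^2 - 216*t + 18
(3) = 4*a^3 - 24*a^2 - a + 6
(4) = -80*c^2 - 200*c - 80
(5) = 6*r + 6*y + 18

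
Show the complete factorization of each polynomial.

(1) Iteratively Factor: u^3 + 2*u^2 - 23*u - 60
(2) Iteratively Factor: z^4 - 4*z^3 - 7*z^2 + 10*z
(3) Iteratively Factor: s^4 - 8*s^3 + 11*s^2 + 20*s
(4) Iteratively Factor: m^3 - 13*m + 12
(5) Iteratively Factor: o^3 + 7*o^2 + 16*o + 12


(1) = (u + 3)*(u^2 - u - 20) = (u + 3)*(u + 4)*(u - 5)
(2) = (z + 2)*(z^3 - 6*z^2 + 5*z) = (z - 1)*(z + 2)*(z^2 - 5*z) = z*(z - 1)*(z + 2)*(z - 5)
(3) = (s)*(s^3 - 8*s^2 + 11*s + 20) = s*(s - 5)*(s^2 - 3*s - 4) = s*(s - 5)*(s - 4)*(s + 1)
(4) = (m + 4)*(m^2 - 4*m + 3) = (m - 1)*(m + 4)*(m - 3)
(5) = (o + 3)*(o^2 + 4*o + 4) = (o + 2)*(o + 3)*(o + 2)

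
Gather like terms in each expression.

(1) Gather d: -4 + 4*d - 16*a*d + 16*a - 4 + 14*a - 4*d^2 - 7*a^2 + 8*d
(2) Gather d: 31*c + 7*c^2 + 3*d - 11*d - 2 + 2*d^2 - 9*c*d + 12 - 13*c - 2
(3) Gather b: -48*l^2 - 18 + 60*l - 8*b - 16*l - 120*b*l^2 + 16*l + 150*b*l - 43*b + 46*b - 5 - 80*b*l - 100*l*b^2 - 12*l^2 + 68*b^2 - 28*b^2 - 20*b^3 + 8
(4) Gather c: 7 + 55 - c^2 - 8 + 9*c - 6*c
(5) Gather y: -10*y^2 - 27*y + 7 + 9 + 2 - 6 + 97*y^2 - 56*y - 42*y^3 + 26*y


(1) = -7*a^2 + 30*a - 4*d^2 + d*(12 - 16*a) - 8
(2) = 7*c^2 + 18*c + 2*d^2 + d*(-9*c - 8) + 8
(3) = -20*b^3 + b^2*(40 - 100*l) + b*(-120*l^2 + 70*l - 5) - 60*l^2 + 60*l - 15
(4) = -c^2 + 3*c + 54
(5) = -42*y^3 + 87*y^2 - 57*y + 12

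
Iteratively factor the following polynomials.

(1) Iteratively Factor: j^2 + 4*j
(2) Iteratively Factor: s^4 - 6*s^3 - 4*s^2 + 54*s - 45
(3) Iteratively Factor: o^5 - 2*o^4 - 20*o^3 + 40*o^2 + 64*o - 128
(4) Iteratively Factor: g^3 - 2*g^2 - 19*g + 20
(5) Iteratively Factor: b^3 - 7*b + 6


(1) = (j + 4)*(j)
(2) = (s - 1)*(s^3 - 5*s^2 - 9*s + 45) = (s - 3)*(s - 1)*(s^2 - 2*s - 15) = (s - 3)*(s - 1)*(s + 3)*(s - 5)
(3) = (o + 2)*(o^4 - 4*o^3 - 12*o^2 + 64*o - 64) = (o + 2)*(o + 4)*(o^3 - 8*o^2 + 20*o - 16) = (o - 4)*(o + 2)*(o + 4)*(o^2 - 4*o + 4) = (o - 4)*(o - 2)*(o + 2)*(o + 4)*(o - 2)
(4) = (g + 4)*(g^2 - 6*g + 5) = (g - 1)*(g + 4)*(g - 5)
(5) = (b + 3)*(b^2 - 3*b + 2) = (b - 1)*(b + 3)*(b - 2)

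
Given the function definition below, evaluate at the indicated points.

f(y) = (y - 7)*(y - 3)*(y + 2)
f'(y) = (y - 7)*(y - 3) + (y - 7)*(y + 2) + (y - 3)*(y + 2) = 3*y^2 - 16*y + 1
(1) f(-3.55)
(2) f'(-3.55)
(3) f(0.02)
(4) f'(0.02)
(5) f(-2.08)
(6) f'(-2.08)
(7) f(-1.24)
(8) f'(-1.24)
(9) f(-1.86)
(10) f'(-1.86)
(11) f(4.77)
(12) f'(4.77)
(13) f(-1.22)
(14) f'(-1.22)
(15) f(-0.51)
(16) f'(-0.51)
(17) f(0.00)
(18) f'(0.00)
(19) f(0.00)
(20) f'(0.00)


(1) = -107.11
(2) = 95.61
(3) = 42.02
(4) = 0.68
(5) = -3.69
(6) = 47.26
(7) = 26.55
(8) = 25.45
(9) = 6.03
(10) = 41.14
(11) = -26.72
(12) = -7.06
(13) = 27.06
(14) = 24.99
(15) = 39.28
(16) = 9.94
(17) = 42.00
(18) = 1.00
(19) = 42.00
(20) = 1.00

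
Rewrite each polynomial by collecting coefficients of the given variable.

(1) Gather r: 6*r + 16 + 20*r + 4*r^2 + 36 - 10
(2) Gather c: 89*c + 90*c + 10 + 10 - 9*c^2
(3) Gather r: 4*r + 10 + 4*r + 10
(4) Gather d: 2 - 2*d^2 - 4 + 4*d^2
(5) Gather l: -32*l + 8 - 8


(1) = 4*r^2 + 26*r + 42
(2) = -9*c^2 + 179*c + 20
(3) = 8*r + 20
(4) = 2*d^2 - 2
(5) = -32*l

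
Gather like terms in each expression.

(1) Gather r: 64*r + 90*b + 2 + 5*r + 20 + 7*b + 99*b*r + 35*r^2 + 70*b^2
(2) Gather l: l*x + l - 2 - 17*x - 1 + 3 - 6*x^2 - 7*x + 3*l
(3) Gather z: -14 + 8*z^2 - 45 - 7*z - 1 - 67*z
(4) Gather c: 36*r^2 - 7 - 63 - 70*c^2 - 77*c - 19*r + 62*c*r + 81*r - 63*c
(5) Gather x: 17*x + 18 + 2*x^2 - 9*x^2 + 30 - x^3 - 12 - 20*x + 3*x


(1) = 70*b^2 + 97*b + 35*r^2 + r*(99*b + 69) + 22
(2) = l*(x + 4) - 6*x^2 - 24*x
(3) = 8*z^2 - 74*z - 60
(4) = -70*c^2 + c*(62*r - 140) + 36*r^2 + 62*r - 70
(5) = -x^3 - 7*x^2 + 36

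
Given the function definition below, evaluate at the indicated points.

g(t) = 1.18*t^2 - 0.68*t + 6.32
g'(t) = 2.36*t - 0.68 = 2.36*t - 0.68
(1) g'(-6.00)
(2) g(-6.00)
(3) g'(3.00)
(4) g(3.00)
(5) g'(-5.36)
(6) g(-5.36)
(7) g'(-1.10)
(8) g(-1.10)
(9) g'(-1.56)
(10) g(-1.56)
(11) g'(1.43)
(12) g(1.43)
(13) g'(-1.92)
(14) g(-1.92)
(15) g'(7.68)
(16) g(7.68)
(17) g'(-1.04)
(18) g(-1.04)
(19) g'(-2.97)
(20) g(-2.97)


(1) = -14.84
(2) = 52.88
(3) = 6.40
(4) = 14.90
(5) = -13.33
(6) = 43.87
(7) = -3.28
(8) = 8.50
(9) = -4.36
(10) = 10.25
(11) = 2.69
(12) = 7.76
(13) = -5.21
(14) = 11.98
(15) = 17.44
(16) = 70.70
(17) = -3.13
(18) = 8.30
(19) = -7.69
(20) = 18.75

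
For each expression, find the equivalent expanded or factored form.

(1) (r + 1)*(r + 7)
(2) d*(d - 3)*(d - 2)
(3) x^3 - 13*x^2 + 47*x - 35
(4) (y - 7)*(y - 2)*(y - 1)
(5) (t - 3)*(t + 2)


(1) = r^2 + 8*r + 7
(2) = d^3 - 5*d^2 + 6*d
(3) = (x - 7)*(x - 5)*(x - 1)
(4) = y^3 - 10*y^2 + 23*y - 14
(5) = t^2 - t - 6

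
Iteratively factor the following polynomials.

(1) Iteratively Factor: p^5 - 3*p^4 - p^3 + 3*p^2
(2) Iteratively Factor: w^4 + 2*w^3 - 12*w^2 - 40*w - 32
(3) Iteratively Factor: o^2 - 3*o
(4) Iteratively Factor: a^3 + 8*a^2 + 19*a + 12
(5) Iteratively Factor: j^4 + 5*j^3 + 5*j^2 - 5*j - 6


(1) = (p + 1)*(p^4 - 4*p^3 + 3*p^2) = (p - 1)*(p + 1)*(p^3 - 3*p^2) = (p - 3)*(p - 1)*(p + 1)*(p^2) = p*(p - 3)*(p - 1)*(p + 1)*(p)
(2) = (w - 4)*(w^3 + 6*w^2 + 12*w + 8) = (w - 4)*(w + 2)*(w^2 + 4*w + 4) = (w - 4)*(w + 2)^2*(w + 2)
(3) = (o)*(o - 3)
(4) = (a + 4)*(a^2 + 4*a + 3) = (a + 3)*(a + 4)*(a + 1)
(5) = (j + 3)*(j^3 + 2*j^2 - j - 2) = (j + 2)*(j + 3)*(j^2 - 1) = (j - 1)*(j + 2)*(j + 3)*(j + 1)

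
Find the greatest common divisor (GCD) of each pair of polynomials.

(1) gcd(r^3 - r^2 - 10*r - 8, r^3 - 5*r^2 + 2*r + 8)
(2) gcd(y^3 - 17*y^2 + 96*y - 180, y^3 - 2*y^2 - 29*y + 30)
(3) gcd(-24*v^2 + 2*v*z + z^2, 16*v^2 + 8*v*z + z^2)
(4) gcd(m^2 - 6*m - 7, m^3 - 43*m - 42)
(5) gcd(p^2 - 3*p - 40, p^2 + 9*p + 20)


(1) = gcd((r - 4)*(r + 1)*(r + 2), (r - 4)*(r - 2)*(r + 1)) = r^2 - 3*r - 4
(2) = gcd((y - 6)^2*(y - 5), (y - 6)*(y - 1)*(y + 5)) = y - 6
(3) = 1
(4) = gcd((m - 7)*(m + 1), (m - 7)*(m + 1)*(m + 6)) = m^2 - 6*m - 7
(5) = p + 5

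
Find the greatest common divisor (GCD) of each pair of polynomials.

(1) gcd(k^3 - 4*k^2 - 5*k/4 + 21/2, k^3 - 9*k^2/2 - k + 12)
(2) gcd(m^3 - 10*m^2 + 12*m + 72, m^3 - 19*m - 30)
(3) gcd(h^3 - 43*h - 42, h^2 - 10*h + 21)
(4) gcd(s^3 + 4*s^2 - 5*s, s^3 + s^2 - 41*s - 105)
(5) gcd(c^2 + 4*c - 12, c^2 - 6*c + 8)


(1) = gcd((k - 7/2)*(k - 2)*(k + 3/2), (k - 4)*(k - 2)*(k + 3/2)) = k^2 - k/2 - 3
(2) = gcd((m - 6)^2*(m + 2), (m - 5)*(m + 2)*(m + 3)) = m + 2
(3) = h - 7
(4) = s + 5
(5) = c - 2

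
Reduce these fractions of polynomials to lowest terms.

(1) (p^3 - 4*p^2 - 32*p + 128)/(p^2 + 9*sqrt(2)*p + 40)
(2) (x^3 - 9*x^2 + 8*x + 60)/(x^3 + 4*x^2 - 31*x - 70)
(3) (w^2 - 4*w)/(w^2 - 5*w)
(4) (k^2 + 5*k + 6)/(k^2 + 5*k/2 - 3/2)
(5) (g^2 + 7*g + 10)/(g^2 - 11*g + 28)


(1) = (p^2 + p*(-4*sqrt(2) - 4) + 16*sqrt(2))/(p + 5*sqrt(2))
(2) = (x - 6)/(x + 7)
(3) = (w - 4)/(w - 5)
(4) = (2*k + 4)/(2*k - 1)
(5) = (g^2 + 7*g + 10)/(g^2 - 11*g + 28)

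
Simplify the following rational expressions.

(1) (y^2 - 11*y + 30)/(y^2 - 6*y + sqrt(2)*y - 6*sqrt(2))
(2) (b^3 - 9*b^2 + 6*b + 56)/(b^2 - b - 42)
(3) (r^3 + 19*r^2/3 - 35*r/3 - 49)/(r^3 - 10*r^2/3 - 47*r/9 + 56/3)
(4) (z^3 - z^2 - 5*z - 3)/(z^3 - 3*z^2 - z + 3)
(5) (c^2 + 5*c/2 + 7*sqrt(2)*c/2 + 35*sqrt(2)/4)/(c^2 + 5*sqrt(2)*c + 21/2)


(1) = (y - 5)/(y + sqrt(2))
(2) = (b^2 - 2*b - 8)/(b + 6)
(3) = (3*r + 21)/(3*r - 8)
(4) = (z + 1)/(z - 1)
(5) = (8*c + 20)/(8*c + 12*sqrt(2))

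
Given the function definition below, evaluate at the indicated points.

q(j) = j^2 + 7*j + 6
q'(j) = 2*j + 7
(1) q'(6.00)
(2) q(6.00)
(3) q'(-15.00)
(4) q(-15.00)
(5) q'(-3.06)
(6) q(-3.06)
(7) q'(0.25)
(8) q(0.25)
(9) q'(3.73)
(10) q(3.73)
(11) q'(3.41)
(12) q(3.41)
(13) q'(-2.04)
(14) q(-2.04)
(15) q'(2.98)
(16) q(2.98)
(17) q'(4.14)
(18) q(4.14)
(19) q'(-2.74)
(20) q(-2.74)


(1) = 19.00
(2) = 84.00
(3) = -23.00
(4) = 126.00
(5) = 0.88
(6) = -6.06
(7) = 7.50
(8) = 7.81
(9) = 14.46
(10) = 46.02
(11) = 13.82
(12) = 41.50
(13) = 2.92
(14) = -4.12
(15) = 12.96
(16) = 35.74
(17) = 15.28
(18) = 52.12
(19) = 1.52
(20) = -5.67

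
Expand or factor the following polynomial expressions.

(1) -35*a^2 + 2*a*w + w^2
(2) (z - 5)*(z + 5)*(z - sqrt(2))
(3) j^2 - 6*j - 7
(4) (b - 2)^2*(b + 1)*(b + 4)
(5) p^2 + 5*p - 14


(1) = (-5*a + w)*(7*a + w)
(2) = z^3 - sqrt(2)*z^2 - 25*z + 25*sqrt(2)
(3) = (j - 7)*(j + 1)
(4) = b^4 + b^3 - 12*b^2 + 4*b + 16
(5) = (p - 2)*(p + 7)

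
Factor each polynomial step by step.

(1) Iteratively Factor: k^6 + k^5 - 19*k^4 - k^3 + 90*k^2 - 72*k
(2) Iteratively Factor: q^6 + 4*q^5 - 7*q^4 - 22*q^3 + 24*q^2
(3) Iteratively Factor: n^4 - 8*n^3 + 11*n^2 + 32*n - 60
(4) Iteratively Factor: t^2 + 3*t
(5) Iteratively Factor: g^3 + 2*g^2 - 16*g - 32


(1) = (k)*(k^5 + k^4 - 19*k^3 - k^2 + 90*k - 72) = k*(k - 2)*(k^4 + 3*k^3 - 13*k^2 - 27*k + 36) = k*(k - 2)*(k + 4)*(k^3 - k^2 - 9*k + 9) = k*(k - 3)*(k - 2)*(k + 4)*(k^2 + 2*k - 3) = k*(k - 3)*(k - 2)*(k + 3)*(k + 4)*(k - 1)
(2) = (q + 4)*(q^5 - 7*q^3 + 6*q^2) = (q + 3)*(q + 4)*(q^4 - 3*q^3 + 2*q^2) = (q - 2)*(q + 3)*(q + 4)*(q^3 - q^2) = (q - 2)*(q - 1)*(q + 3)*(q + 4)*(q^2) = q*(q - 2)*(q - 1)*(q + 3)*(q + 4)*(q)
(3) = (n - 5)*(n^3 - 3*n^2 - 4*n + 12) = (n - 5)*(n - 2)*(n^2 - n - 6) = (n - 5)*(n - 2)*(n + 2)*(n - 3)
(4) = (t + 3)*(t)
(5) = (g + 2)*(g^2 - 16) = (g + 2)*(g + 4)*(g - 4)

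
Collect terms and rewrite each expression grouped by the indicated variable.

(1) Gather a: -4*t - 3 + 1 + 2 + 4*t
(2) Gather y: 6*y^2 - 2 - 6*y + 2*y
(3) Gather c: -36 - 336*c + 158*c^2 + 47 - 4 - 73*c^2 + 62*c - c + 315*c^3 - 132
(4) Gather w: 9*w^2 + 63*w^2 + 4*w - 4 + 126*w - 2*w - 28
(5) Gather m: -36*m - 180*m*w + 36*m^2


(1) = 0
(2) = 6*y^2 - 4*y - 2
(3) = 315*c^3 + 85*c^2 - 275*c - 125
(4) = 72*w^2 + 128*w - 32
(5) = 36*m^2 + m*(-180*w - 36)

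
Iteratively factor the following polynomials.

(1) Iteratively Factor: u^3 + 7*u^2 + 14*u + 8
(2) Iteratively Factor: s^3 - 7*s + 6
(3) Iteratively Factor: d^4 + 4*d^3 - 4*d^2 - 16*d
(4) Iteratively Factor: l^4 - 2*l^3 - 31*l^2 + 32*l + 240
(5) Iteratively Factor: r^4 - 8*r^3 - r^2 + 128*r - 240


(1) = (u + 4)*(u^2 + 3*u + 2) = (u + 1)*(u + 4)*(u + 2)
(2) = (s - 1)*(s^2 + s - 6) = (s - 1)*(s + 3)*(s - 2)
(3) = (d - 2)*(d^3 + 6*d^2 + 8*d) = (d - 2)*(d + 4)*(d^2 + 2*d) = (d - 2)*(d + 2)*(d + 4)*(d)
(4) = (l - 5)*(l^3 + 3*l^2 - 16*l - 48) = (l - 5)*(l + 4)*(l^2 - l - 12) = (l - 5)*(l - 4)*(l + 4)*(l + 3)
(5) = (r - 3)*(r^3 - 5*r^2 - 16*r + 80) = (r - 5)*(r - 3)*(r^2 - 16) = (r - 5)*(r - 4)*(r - 3)*(r + 4)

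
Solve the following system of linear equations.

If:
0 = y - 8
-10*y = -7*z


Then:
y = 8
z = 80/7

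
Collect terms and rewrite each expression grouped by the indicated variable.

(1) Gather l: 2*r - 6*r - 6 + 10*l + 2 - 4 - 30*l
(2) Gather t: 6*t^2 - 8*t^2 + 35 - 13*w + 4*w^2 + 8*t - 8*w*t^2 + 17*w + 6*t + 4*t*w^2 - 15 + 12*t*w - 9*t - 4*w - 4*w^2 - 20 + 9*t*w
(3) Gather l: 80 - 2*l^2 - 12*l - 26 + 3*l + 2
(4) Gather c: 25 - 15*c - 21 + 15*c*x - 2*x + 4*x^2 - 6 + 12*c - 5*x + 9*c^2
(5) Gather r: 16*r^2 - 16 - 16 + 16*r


(1) = -20*l - 4*r - 8
(2) = t^2*(-8*w - 2) + t*(4*w^2 + 21*w + 5)
(3) = -2*l^2 - 9*l + 56
(4) = 9*c^2 + c*(15*x - 3) + 4*x^2 - 7*x - 2
(5) = 16*r^2 + 16*r - 32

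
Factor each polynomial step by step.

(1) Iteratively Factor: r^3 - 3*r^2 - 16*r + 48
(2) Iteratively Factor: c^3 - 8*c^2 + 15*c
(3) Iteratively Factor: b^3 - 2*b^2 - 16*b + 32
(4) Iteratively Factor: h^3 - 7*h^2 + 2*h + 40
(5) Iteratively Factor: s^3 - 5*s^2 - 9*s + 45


(1) = (r - 3)*(r^2 - 16) = (r - 3)*(r + 4)*(r - 4)
(2) = (c - 5)*(c^2 - 3*c) = (c - 5)*(c - 3)*(c)
(3) = (b + 4)*(b^2 - 6*b + 8) = (b - 2)*(b + 4)*(b - 4)
(4) = (h + 2)*(h^2 - 9*h + 20) = (h - 5)*(h + 2)*(h - 4)
(5) = (s - 5)*(s^2 - 9) = (s - 5)*(s + 3)*(s - 3)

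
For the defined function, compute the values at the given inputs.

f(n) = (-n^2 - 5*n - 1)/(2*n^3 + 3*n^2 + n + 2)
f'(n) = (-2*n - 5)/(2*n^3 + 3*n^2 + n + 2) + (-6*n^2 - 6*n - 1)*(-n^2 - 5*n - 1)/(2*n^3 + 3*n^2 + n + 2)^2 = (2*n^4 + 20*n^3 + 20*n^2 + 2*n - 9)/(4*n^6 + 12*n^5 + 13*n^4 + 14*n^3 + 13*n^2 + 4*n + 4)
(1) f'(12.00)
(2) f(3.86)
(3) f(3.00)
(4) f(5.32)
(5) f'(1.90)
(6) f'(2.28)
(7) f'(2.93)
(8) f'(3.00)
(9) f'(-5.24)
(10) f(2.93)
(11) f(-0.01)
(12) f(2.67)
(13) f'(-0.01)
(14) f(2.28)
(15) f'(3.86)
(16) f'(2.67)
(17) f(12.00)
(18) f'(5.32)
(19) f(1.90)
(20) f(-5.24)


(1) = 0.01
(2) = -0.21
(3) = -0.29
(4) = -0.14
(5) = 0.28
(6) = 0.21
(7) = 0.12
(8) = 0.12
(9) = -0.02
(10) = -0.30
(11) = -0.48
(12) = -0.33
(13) = -2.28
(14) = -0.40
(15) = 0.07
(16) = 0.15
(17) = -0.05
(18) = 0.03
(19) = -0.50
(20) = 0.01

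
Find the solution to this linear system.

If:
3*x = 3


Then:
x = 1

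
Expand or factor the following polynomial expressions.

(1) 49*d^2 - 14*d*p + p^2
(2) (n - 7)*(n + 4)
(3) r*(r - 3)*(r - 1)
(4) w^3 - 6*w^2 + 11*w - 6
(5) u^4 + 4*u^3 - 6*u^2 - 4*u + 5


(1) = (-7*d + p)^2
(2) = n^2 - 3*n - 28
(3) = r^3 - 4*r^2 + 3*r
(4) = (w - 3)*(w - 2)*(w - 1)
(5) = (u - 1)^2*(u + 1)*(u + 5)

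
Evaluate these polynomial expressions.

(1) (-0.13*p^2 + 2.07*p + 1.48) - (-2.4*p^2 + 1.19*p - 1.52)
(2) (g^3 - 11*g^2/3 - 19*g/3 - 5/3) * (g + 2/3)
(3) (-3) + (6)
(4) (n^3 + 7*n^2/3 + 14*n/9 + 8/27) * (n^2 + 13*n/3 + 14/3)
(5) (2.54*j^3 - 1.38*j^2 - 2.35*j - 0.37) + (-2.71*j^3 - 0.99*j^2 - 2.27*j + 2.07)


(1) = 2.27*p^2 + 0.88*p + 3.0
(2) = g^4 - 3*g^3 - 79*g^2/9 - 53*g/9 - 10/9
(3) = 3
(4) = n^5 + 20*n^4/3 + 49*n^3/3 + 484*n^2/27 + 692*n/81 + 112/81
(5) = -0.17*j^3 - 2.37*j^2 - 4.62*j + 1.7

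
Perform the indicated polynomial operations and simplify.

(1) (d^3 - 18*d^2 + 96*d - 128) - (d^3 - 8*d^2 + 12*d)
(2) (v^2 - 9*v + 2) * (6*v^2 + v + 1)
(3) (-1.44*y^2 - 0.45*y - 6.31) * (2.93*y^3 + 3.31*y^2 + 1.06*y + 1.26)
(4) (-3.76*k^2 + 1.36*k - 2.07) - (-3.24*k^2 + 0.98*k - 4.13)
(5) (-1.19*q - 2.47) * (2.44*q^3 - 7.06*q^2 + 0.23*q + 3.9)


(1) = -10*d^2 + 84*d - 128
(2) = 6*v^4 - 53*v^3 + 4*v^2 - 7*v + 2
(3) = -4.2192*y^5 - 6.0849*y^4 - 21.5042*y^3 - 23.1775*y^2 - 7.2556*y - 7.9506
(4) = -0.52*k^2 + 0.38*k + 2.06
(5) = -2.9036*q^4 + 2.3746*q^3 + 17.1645*q^2 - 5.2091*q - 9.633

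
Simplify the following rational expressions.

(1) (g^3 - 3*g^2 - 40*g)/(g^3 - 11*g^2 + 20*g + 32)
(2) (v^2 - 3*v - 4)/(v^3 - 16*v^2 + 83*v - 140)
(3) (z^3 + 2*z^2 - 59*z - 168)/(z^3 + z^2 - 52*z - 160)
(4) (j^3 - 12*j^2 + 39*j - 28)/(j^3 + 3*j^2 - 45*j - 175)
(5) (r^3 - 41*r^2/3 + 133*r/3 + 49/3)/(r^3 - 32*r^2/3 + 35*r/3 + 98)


(1) = (g^2 + 5*g)/(g^2 - 3*g - 4)
(2) = (v + 1)/(v^2 - 12*v + 35)
(3) = (z^2 + 10*z + 21)/(z^2 + 9*z + 20)
(4) = (j^2 - 5*j + 4)/(j^2 + 10*j + 25)
(5) = (3*r^2 - 20*r - 7)/(3*r^2 - 11*r - 42)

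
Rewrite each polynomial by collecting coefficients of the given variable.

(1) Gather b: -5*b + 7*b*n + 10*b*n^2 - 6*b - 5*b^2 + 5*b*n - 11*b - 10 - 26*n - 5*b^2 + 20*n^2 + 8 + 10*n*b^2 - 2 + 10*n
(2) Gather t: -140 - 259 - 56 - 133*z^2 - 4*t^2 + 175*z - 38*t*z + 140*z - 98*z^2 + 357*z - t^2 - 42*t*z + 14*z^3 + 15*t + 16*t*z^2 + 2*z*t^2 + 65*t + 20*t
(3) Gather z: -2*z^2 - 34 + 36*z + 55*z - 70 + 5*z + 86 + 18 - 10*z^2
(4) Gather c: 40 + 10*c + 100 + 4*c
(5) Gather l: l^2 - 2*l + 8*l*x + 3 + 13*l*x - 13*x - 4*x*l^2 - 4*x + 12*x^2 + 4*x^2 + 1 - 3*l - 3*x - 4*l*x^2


(1) = b^2*(10*n - 10) + b*(10*n^2 + 12*n - 22) + 20*n^2 - 16*n - 4
(2) = t^2*(2*z - 5) + t*(16*z^2 - 80*z + 100) + 14*z^3 - 231*z^2 + 672*z - 455
(3) = -12*z^2 + 96*z
(4) = 14*c + 140
(5) = l^2*(1 - 4*x) + l*(-4*x^2 + 21*x - 5) + 16*x^2 - 20*x + 4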